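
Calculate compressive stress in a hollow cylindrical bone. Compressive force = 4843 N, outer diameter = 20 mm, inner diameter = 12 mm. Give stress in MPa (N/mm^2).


A = pi*(r_o^2 - r_i^2)
r_o = 10 mm, r_i = 6 mm
A = 201.062 mm^2
sigma = F/A = 4843 / 201.062
sigma = 24.09 MPa


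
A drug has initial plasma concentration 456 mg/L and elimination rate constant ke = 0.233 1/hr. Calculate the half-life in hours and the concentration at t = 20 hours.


t_half = ln(2) / ke = 0.693147 / 0.233 = 2.975 hr
C(t) = C0 * exp(-ke*t) = 456 * exp(-0.233*20)
C(20) = 4.317 mg/L


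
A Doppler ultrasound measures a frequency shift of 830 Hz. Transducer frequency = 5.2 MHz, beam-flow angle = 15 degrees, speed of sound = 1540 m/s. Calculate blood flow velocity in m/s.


v = fd * c / (2 * f0 * cos(theta))
v = 830 * 1540 / (2 * 5.2000e+06 * cos(15))
v = 0.1272 m/s


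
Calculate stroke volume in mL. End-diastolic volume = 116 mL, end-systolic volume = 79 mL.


SV = EDV - ESV
SV = 116 - 79
SV = 37 mL


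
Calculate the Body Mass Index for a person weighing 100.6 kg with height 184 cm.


BMI = weight / height^2
height = 184 cm = 1.84 m
BMI = 100.6 / 1.84^2
BMI = 29.71 kg/m^2


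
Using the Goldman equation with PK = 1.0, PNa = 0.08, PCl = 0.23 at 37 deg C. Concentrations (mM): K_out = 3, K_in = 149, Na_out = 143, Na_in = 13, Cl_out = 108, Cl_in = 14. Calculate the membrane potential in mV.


Vm = (RT/F)*ln((PK*Ko + PNa*Nao + PCl*Cli)/(PK*Ki + PNa*Nai + PCl*Clo))
Numer = 17.66, Denom = 174.88
Vm = -61.28 mV


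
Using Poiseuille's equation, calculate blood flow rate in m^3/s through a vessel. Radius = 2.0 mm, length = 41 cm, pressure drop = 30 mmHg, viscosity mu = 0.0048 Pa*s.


Q = pi*r^4*dP / (8*mu*L)
r = 0.002 m, L = 0.41 m
dP = 30 mmHg = 3999.66 Pa
Q = 1.2770e-05 m^3/s


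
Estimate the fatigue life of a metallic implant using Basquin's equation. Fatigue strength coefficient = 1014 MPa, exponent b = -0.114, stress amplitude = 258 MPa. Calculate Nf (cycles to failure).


sigma_a = sigma_f' * (2Nf)^b
2Nf = (sigma_a/sigma_f')^(1/b)
2Nf = (258/1014)^(1/-0.114)
2Nf = 163755.23
Nf = 8.188e+04


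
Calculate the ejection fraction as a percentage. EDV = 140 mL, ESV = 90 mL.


SV = EDV - ESV = 140 - 90 = 50 mL
EF = SV/EDV * 100 = 50/140 * 100
EF = 35.71%


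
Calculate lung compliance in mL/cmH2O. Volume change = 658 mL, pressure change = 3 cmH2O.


C = dV / dP
C = 658 / 3
C = 219.3 mL/cmH2O


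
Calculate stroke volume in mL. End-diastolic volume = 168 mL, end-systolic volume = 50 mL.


SV = EDV - ESV
SV = 168 - 50
SV = 118 mL


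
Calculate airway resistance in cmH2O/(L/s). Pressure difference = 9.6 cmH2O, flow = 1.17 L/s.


R = dP / flow
R = 9.6 / 1.17
R = 8.205 cmH2O/(L/s)


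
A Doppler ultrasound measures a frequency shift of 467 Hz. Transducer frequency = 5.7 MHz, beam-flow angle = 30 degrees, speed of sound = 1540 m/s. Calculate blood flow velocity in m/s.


v = fd * c / (2 * f0 * cos(theta))
v = 467 * 1540 / (2 * 5.7000e+06 * cos(30))
v = 0.07285 m/s


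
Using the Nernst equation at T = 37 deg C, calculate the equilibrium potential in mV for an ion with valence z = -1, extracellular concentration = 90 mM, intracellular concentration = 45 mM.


E = (RT/(zF)) * ln(C_out/C_in)
T = 37 + 273.15 = 310.15 K
E = (8.314 * 310.15 / (-1 * 96485)) * ln(90/45)
E = -18.52 mV


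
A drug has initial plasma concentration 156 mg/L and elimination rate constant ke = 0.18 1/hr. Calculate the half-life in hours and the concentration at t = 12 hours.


t_half = ln(2) / ke = 0.693147 / 0.18 = 3.851 hr
C(t) = C0 * exp(-ke*t) = 156 * exp(-0.18*12)
C(12) = 17.99 mg/L


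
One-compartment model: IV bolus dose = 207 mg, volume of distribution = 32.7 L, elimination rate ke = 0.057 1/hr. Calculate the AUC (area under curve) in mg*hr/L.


C0 = Dose/Vd = 207/32.7 = 6.33028 mg/L
AUC = C0/ke = 6.33028/0.057
AUC = 111.1 mg*hr/L


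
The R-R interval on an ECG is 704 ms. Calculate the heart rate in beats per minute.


HR = 60 / RR_interval(s)
RR = 704 ms = 0.704 s
HR = 60 / 0.704 = 85.23 bpm


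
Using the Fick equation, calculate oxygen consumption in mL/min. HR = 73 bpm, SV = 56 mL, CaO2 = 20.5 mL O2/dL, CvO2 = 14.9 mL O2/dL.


CO = HR*SV = 73*56/1000 = 4.088 L/min
a-v O2 diff = 20.5 - 14.9 = 5.6 mL/dL
VO2 = CO * (CaO2-CvO2) * 10 dL/L
VO2 = 4.088 * 5.6 * 10
VO2 = 228.9 mL/min


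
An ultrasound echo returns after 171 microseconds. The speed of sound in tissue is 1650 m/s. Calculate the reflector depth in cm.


depth = c * t / 2
t = 171 us = 1.7100e-04 s
depth = 1650 * 1.7100e-04 / 2
depth = 0.141075 m = 14.1075 cm


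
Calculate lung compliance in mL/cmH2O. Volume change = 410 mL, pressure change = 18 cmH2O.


C = dV / dP
C = 410 / 18
C = 22.78 mL/cmH2O


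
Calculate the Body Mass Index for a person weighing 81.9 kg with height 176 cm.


BMI = weight / height^2
height = 176 cm = 1.76 m
BMI = 81.9 / 1.76^2
BMI = 26.44 kg/m^2


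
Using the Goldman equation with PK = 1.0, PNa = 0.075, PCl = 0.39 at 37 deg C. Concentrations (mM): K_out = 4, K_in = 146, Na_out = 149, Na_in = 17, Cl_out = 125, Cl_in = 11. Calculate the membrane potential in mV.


Vm = (RT/F)*ln((PK*Ko + PNa*Nao + PCl*Cli)/(PK*Ki + PNa*Nai + PCl*Clo))
Numer = 19.465, Denom = 196.025
Vm = -61.73 mV


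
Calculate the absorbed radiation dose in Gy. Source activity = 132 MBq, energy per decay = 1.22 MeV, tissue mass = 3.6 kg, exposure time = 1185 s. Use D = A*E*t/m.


A = 132 MBq = 1.3200e+08 Bq
E = 1.22 MeV = 1.95444e-13 J
D = A*E*t/m = 1.3200e+08*1.95444e-13*1185/3.6
D = 0.008492 Gy


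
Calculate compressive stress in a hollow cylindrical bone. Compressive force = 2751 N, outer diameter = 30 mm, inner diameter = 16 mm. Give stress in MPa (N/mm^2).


A = pi*(r_o^2 - r_i^2)
r_o = 15 mm, r_i = 8 mm
A = 505.796 mm^2
sigma = F/A = 2751 / 505.796
sigma = 5.439 MPa


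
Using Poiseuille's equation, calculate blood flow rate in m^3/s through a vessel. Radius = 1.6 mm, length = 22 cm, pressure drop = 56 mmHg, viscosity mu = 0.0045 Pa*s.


Q = pi*r^4*dP / (8*mu*L)
r = 0.0016 m, L = 0.22 m
dP = 56 mmHg = 7466.032 Pa
Q = 1.9409e-05 m^3/s


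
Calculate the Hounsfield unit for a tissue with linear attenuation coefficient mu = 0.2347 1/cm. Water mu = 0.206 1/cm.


HU = ((mu_tissue - mu_water) / mu_water) * 1000
HU = ((0.2347 - 0.206) / 0.206) * 1000
HU = 139.3


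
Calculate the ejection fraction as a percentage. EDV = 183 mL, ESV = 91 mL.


SV = EDV - ESV = 183 - 91 = 92 mL
EF = SV/EDV * 100 = 92/183 * 100
EF = 50.27%


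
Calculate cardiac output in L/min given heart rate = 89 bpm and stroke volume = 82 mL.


CO = HR * SV
CO = 89 * 82 / 1000
CO = 7.298 L/min


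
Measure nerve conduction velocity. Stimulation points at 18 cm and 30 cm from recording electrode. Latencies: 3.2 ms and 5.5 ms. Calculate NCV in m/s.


Distance = (30 - 18) / 100 = 0.12 m
dt = (5.5 - 3.2) / 1000 = 0.0023 s
NCV = dist / dt = 52.17 m/s


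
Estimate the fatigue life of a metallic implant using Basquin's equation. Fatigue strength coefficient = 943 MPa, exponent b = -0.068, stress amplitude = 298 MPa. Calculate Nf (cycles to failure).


sigma_a = sigma_f' * (2Nf)^b
2Nf = (sigma_a/sigma_f')^(1/b)
2Nf = (298/943)^(1/-0.068)
2Nf = 22765947
Nf = 1.1383e+07


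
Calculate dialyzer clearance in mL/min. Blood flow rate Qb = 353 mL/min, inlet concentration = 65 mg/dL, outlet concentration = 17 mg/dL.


K = Qb * (Cb_in - Cb_out) / Cb_in
K = 353 * (65 - 17) / 65
K = 260.7 mL/min


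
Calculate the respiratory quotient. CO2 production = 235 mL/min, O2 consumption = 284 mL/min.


RQ = VCO2 / VO2
RQ = 235 / 284
RQ = 0.8275


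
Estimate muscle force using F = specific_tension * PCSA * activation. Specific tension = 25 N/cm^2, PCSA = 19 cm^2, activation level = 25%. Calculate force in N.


F = sigma * PCSA * activation
F = 25 * 19 * 0.25
F = 118.8 N


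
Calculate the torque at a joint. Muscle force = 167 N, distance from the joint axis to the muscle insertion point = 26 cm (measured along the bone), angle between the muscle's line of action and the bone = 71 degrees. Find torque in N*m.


Torque = F * d * sin(theta)   (moment arm = d*sin(theta))
d = 26 cm = 0.26 m
Torque = 167 * 0.26 * sin(71)
Torque = 41.05 N*m


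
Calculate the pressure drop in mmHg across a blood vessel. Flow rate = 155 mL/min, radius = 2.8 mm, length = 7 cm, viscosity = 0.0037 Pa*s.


dP = 8*mu*L*Q / (pi*r^4)
Q = 155 mL/min = 2.58333e-06 m^3/s
dP = 27.7196 Pa = 27.7196 / 133.322 mmHg = 0.2079 mmHg


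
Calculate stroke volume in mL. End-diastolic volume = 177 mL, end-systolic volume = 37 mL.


SV = EDV - ESV
SV = 177 - 37
SV = 140 mL


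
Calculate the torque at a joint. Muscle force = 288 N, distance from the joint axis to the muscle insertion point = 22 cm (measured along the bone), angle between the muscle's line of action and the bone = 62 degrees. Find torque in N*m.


Torque = F * d * sin(theta)   (moment arm = d*sin(theta))
d = 22 cm = 0.22 m
Torque = 288 * 0.22 * sin(62)
Torque = 55.94 N*m


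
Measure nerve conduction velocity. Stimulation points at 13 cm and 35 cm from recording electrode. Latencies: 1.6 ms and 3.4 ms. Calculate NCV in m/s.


Distance = (35 - 13) / 100 = 0.22 m
dt = (3.4 - 1.6) / 1000 = 0.0018 s
NCV = dist / dt = 122.2 m/s


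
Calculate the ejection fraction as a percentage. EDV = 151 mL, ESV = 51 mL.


SV = EDV - ESV = 151 - 51 = 100 mL
EF = SV/EDV * 100 = 100/151 * 100
EF = 66.23%


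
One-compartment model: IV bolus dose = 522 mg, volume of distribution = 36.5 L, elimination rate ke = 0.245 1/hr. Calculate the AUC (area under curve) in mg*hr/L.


C0 = Dose/Vd = 522/36.5 = 14.3014 mg/L
AUC = C0/ke = 14.3014/0.245
AUC = 58.37 mg*hr/L


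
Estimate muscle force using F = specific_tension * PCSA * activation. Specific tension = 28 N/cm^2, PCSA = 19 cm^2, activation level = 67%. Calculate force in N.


F = sigma * PCSA * activation
F = 28 * 19 * 0.67
F = 356.4 N


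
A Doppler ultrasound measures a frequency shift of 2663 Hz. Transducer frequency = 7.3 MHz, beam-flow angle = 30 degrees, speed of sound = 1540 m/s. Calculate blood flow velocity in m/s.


v = fd * c / (2 * f0 * cos(theta))
v = 2663 * 1540 / (2 * 7.3000e+06 * cos(30))
v = 0.3243 m/s


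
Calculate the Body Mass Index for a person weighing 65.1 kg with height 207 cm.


BMI = weight / height^2
height = 207 cm = 2.07 m
BMI = 65.1 / 2.07^2
BMI = 15.19 kg/m^2


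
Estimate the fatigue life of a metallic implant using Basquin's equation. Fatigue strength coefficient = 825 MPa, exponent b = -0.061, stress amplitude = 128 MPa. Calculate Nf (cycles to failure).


sigma_a = sigma_f' * (2Nf)^b
2Nf = (sigma_a/sigma_f')^(1/b)
2Nf = (128/825)^(1/-0.061)
2Nf = 1.846268e+13
Nf = 9.2313e+12


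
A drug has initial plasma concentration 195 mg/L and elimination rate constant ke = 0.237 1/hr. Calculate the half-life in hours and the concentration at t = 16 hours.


t_half = ln(2) / ke = 0.693147 / 0.237 = 2.925 hr
C(t) = C0 * exp(-ke*t) = 195 * exp(-0.237*16)
C(16) = 4.397 mg/L


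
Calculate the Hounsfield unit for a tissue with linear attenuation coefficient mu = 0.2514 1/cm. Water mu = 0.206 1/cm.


HU = ((mu_tissue - mu_water) / mu_water) * 1000
HU = ((0.2514 - 0.206) / 0.206) * 1000
HU = 220.4


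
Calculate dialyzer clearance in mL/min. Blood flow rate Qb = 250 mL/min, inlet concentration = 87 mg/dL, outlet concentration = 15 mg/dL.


K = Qb * (Cb_in - Cb_out) / Cb_in
K = 250 * (87 - 15) / 87
K = 206.9 mL/min


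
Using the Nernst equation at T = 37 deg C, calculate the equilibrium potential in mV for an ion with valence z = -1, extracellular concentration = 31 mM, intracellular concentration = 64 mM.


E = (RT/(zF)) * ln(C_out/C_in)
T = 37 + 273.15 = 310.15 K
E = (8.314 * 310.15 / (-1 * 96485)) * ln(31/64)
E = 19.37 mV


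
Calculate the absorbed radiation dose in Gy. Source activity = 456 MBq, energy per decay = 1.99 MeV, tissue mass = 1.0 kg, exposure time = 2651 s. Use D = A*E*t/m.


A = 456 MBq = 4.5600e+08 Bq
E = 1.99 MeV = 3.18798e-13 J
D = A*E*t/m = 4.5600e+08*3.18798e-13*2651/1.0
D = 0.3854 Gy


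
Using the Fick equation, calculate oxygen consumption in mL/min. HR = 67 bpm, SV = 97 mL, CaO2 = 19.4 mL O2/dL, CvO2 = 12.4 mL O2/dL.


CO = HR*SV = 67*97/1000 = 6.499 L/min
a-v O2 diff = 19.4 - 12.4 = 7 mL/dL
VO2 = CO * (CaO2-CvO2) * 10 dL/L
VO2 = 6.499 * 7 * 10
VO2 = 454.9 mL/min


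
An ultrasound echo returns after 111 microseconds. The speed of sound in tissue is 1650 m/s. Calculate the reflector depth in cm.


depth = c * t / 2
t = 111 us = 1.1100e-04 s
depth = 1650 * 1.1100e-04 / 2
depth = 0.091575 m = 9.1575 cm


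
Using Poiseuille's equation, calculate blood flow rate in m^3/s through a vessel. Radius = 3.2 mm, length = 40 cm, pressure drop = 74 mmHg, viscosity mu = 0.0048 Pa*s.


Q = pi*r^4*dP / (8*mu*L)
r = 0.0032 m, L = 0.4 m
dP = 74 mmHg = 9865.828 Pa
Q = 2.1159e-04 m^3/s


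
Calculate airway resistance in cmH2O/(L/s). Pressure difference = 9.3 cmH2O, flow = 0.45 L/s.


R = dP / flow
R = 9.3 / 0.45
R = 20.67 cmH2O/(L/s)


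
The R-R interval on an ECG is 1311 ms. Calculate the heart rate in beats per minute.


HR = 60 / RR_interval(s)
RR = 1311 ms = 1.311 s
HR = 60 / 1.311 = 45.77 bpm


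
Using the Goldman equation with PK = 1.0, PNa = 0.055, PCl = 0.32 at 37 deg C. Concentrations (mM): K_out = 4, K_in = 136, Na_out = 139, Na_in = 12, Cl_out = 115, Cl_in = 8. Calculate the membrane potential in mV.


Vm = (RT/F)*ln((PK*Ko + PNa*Nao + PCl*Cli)/(PK*Ki + PNa*Nai + PCl*Clo))
Numer = 14.205, Denom = 173.46
Vm = -66.88 mV


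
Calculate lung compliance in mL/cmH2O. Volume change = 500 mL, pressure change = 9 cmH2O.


C = dV / dP
C = 500 / 9
C = 55.56 mL/cmH2O


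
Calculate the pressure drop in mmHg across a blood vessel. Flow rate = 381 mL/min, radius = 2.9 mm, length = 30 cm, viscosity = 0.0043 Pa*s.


dP = 8*mu*L*Q / (pi*r^4)
Q = 381 mL/min = 6.35e-06 m^3/s
dP = 294.925 Pa = 294.925 / 133.322 mmHg = 2.212 mmHg


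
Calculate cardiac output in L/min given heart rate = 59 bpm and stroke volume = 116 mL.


CO = HR * SV
CO = 59 * 116 / 1000
CO = 6.844 L/min


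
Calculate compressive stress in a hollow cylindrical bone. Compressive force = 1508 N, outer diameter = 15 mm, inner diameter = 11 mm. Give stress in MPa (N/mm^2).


A = pi*(r_o^2 - r_i^2)
r_o = 7.5 mm, r_i = 5.5 mm
A = 81.6814 mm^2
sigma = F/A = 1508 / 81.6814
sigma = 18.46 MPa


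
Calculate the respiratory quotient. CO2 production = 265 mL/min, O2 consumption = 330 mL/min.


RQ = VCO2 / VO2
RQ = 265 / 330
RQ = 0.803


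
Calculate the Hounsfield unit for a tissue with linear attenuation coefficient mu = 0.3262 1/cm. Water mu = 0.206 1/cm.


HU = ((mu_tissue - mu_water) / mu_water) * 1000
HU = ((0.3262 - 0.206) / 0.206) * 1000
HU = 583.5


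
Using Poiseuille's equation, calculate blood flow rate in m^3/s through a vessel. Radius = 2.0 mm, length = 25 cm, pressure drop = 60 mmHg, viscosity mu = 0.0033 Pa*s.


Q = pi*r^4*dP / (8*mu*L)
r = 0.002 m, L = 0.25 m
dP = 60 mmHg = 7999.32 Pa
Q = 6.0923e-05 m^3/s


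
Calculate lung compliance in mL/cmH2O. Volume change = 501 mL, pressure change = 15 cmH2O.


C = dV / dP
C = 501 / 15
C = 33.4 mL/cmH2O


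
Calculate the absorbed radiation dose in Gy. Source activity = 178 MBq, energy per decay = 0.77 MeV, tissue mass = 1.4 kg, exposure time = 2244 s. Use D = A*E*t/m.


A = 178 MBq = 1.7800e+08 Bq
E = 0.77 MeV = 1.23354e-13 J
D = A*E*t/m = 1.7800e+08*1.23354e-13*2244/1.4
D = 0.03519 Gy


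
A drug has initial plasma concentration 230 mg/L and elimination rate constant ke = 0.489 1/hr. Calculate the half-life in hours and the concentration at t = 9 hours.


t_half = ln(2) / ke = 0.693147 / 0.489 = 1.417 hr
C(t) = C0 * exp(-ke*t) = 230 * exp(-0.489*9)
C(9) = 2.821 mg/L


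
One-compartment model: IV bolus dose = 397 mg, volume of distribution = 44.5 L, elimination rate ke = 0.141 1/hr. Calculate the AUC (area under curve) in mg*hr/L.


C0 = Dose/Vd = 397/44.5 = 8.92135 mg/L
AUC = C0/ke = 8.92135/0.141
AUC = 63.27 mg*hr/L


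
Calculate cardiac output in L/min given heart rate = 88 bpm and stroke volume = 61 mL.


CO = HR * SV
CO = 88 * 61 / 1000
CO = 5.368 L/min


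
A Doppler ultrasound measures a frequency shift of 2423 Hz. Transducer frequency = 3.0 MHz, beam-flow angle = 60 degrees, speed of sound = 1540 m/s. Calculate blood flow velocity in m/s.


v = fd * c / (2 * f0 * cos(theta))
v = 2423 * 1540 / (2 * 3.0000e+06 * cos(60))
v = 1.244 m/s


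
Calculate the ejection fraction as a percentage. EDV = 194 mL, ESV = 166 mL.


SV = EDV - ESV = 194 - 166 = 28 mL
EF = SV/EDV * 100 = 28/194 * 100
EF = 14.43%


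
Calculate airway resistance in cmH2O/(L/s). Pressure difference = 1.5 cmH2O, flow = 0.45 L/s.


R = dP / flow
R = 1.5 / 0.45
R = 3.333 cmH2O/(L/s)


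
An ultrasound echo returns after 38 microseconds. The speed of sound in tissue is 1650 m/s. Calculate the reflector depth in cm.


depth = c * t / 2
t = 38 us = 3.8000e-05 s
depth = 1650 * 3.8000e-05 / 2
depth = 0.03135 m = 3.135 cm


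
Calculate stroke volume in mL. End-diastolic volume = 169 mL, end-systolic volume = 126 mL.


SV = EDV - ESV
SV = 169 - 126
SV = 43 mL


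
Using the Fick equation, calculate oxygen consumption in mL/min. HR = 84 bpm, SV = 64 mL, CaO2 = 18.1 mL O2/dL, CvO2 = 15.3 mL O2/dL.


CO = HR*SV = 84*64/1000 = 5.376 L/min
a-v O2 diff = 18.1 - 15.3 = 2.8 mL/dL
VO2 = CO * (CaO2-CvO2) * 10 dL/L
VO2 = 5.376 * 2.8 * 10
VO2 = 150.5 mL/min


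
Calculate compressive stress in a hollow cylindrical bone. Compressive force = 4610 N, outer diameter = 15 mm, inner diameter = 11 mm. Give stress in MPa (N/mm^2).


A = pi*(r_o^2 - r_i^2)
r_o = 7.5 mm, r_i = 5.5 mm
A = 81.6814 mm^2
sigma = F/A = 4610 / 81.6814
sigma = 56.44 MPa


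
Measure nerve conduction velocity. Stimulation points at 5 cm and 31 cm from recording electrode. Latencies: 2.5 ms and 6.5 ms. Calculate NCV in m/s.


Distance = (31 - 5) / 100 = 0.26 m
dt = (6.5 - 2.5) / 1000 = 0.004 s
NCV = dist / dt = 65 m/s


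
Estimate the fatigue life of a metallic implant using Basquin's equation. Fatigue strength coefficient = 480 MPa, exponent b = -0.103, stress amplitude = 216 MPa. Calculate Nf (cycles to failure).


sigma_a = sigma_f' * (2Nf)^b
2Nf = (sigma_a/sigma_f')^(1/b)
2Nf = (216/480)^(1/-0.103)
2Nf = 2327.388
Nf = 1164


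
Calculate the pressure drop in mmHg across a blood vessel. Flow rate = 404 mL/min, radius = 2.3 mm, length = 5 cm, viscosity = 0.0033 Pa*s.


dP = 8*mu*L*Q / (pi*r^4)
Q = 404 mL/min = 6.73333e-06 m^3/s
dP = 101.098 Pa = 101.098 / 133.322 mmHg = 0.7583 mmHg


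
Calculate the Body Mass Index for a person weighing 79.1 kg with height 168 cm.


BMI = weight / height^2
height = 168 cm = 1.68 m
BMI = 79.1 / 1.68^2
BMI = 28.03 kg/m^2


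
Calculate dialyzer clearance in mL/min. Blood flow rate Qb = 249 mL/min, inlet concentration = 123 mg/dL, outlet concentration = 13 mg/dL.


K = Qb * (Cb_in - Cb_out) / Cb_in
K = 249 * (123 - 13) / 123
K = 222.7 mL/min


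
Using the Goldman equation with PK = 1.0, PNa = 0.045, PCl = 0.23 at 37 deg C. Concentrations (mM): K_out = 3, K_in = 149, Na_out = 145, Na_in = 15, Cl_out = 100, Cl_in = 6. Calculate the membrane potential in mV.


Vm = (RT/F)*ln((PK*Ko + PNa*Nao + PCl*Cli)/(PK*Ki + PNa*Nai + PCl*Clo))
Numer = 10.905, Denom = 172.675
Vm = -73.82 mV


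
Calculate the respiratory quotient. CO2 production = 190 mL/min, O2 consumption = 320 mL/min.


RQ = VCO2 / VO2
RQ = 190 / 320
RQ = 0.5938


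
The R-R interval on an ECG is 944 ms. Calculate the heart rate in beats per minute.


HR = 60 / RR_interval(s)
RR = 944 ms = 0.944 s
HR = 60 / 0.944 = 63.56 bpm


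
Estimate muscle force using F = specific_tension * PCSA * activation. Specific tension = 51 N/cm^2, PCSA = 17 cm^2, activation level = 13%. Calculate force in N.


F = sigma * PCSA * activation
F = 51 * 17 * 0.13
F = 112.7 N


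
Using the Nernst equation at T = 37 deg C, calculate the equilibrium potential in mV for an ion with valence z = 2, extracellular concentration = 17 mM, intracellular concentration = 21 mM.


E = (RT/(zF)) * ln(C_out/C_in)
T = 37 + 273.15 = 310.15 K
E = (8.314 * 310.15 / (2 * 96485)) * ln(17/21)
E = -2.824 mV


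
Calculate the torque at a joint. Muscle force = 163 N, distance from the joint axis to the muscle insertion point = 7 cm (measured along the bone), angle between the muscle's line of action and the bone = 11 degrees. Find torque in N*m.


Torque = F * d * sin(theta)   (moment arm = d*sin(theta))
d = 7 cm = 0.07 m
Torque = 163 * 0.07 * sin(11)
Torque = 2.177 N*m


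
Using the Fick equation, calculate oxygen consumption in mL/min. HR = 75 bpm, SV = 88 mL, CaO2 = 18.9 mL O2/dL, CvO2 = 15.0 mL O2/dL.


CO = HR*SV = 75*88/1000 = 6.6 L/min
a-v O2 diff = 18.9 - 15.0 = 3.9 mL/dL
VO2 = CO * (CaO2-CvO2) * 10 dL/L
VO2 = 6.6 * 3.9 * 10
VO2 = 257.4 mL/min


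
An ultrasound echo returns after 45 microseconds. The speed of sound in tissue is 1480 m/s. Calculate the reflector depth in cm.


depth = c * t / 2
t = 45 us = 4.5000e-05 s
depth = 1480 * 4.5000e-05 / 2
depth = 0.0333 m = 3.33 cm


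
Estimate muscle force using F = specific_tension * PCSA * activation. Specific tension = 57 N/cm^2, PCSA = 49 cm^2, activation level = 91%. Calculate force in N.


F = sigma * PCSA * activation
F = 57 * 49 * 0.91
F = 2542 N


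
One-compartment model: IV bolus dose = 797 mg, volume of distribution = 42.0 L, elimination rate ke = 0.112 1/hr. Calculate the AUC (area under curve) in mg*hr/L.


C0 = Dose/Vd = 797/42.0 = 18.9762 mg/L
AUC = C0/ke = 18.9762/0.112
AUC = 169.4 mg*hr/L


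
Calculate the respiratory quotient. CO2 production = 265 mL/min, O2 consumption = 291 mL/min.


RQ = VCO2 / VO2
RQ = 265 / 291
RQ = 0.9107


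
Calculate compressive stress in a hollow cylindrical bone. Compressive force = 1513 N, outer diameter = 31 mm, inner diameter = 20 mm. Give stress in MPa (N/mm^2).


A = pi*(r_o^2 - r_i^2)
r_o = 15.5 mm, r_i = 10 mm
A = 440.608 mm^2
sigma = F/A = 1513 / 440.608
sigma = 3.434 MPa


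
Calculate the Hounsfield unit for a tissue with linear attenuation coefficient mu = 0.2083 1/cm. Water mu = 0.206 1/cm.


HU = ((mu_tissue - mu_water) / mu_water) * 1000
HU = ((0.2083 - 0.206) / 0.206) * 1000
HU = 11.17


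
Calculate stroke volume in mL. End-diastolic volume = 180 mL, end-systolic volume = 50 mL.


SV = EDV - ESV
SV = 180 - 50
SV = 130 mL


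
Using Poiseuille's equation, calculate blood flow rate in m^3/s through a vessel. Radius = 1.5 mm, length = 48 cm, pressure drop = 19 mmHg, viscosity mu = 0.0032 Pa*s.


Q = pi*r^4*dP / (8*mu*L)
r = 0.0015 m, L = 0.48 m
dP = 19 mmHg = 2533.118 Pa
Q = 3.2786e-06 m^3/s


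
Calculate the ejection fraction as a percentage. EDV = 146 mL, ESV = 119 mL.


SV = EDV - ESV = 146 - 119 = 27 mL
EF = SV/EDV * 100 = 27/146 * 100
EF = 18.49%


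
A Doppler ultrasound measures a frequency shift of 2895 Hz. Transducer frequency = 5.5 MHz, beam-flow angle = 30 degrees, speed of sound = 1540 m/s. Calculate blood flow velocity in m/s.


v = fd * c / (2 * f0 * cos(theta))
v = 2895 * 1540 / (2 * 5.5000e+06 * cos(30))
v = 0.468 m/s


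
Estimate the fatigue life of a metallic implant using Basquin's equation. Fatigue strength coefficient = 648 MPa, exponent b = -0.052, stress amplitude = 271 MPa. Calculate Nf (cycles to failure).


sigma_a = sigma_f' * (2Nf)^b
2Nf = (sigma_a/sigma_f')^(1/b)
2Nf = (271/648)^(1/-0.052)
2Nf = 19093218
Nf = 9.5466e+06


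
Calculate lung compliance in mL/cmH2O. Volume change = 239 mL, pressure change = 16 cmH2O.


C = dV / dP
C = 239 / 16
C = 14.94 mL/cmH2O


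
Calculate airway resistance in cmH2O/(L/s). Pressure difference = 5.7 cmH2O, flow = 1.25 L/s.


R = dP / flow
R = 5.7 / 1.25
R = 4.56 cmH2O/(L/s)


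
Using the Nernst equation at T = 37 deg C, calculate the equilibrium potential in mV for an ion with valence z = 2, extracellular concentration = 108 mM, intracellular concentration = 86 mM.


E = (RT/(zF)) * ln(C_out/C_in)
T = 37 + 273.15 = 310.15 K
E = (8.314 * 310.15 / (2 * 96485)) * ln(108/86)
E = 3.044 mV


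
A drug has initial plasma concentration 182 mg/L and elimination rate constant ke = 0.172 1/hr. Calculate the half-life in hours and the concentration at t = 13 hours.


t_half = ln(2) / ke = 0.693147 / 0.172 = 4.03 hr
C(t) = C0 * exp(-ke*t) = 182 * exp(-0.172*13)
C(13) = 19.45 mg/L


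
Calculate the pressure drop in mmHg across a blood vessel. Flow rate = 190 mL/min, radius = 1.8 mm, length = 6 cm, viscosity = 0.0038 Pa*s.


dP = 8*mu*L*Q / (pi*r^4)
Q = 190 mL/min = 3.16667e-06 m^3/s
dP = 175.141 Pa = 175.141 / 133.322 mmHg = 1.314 mmHg


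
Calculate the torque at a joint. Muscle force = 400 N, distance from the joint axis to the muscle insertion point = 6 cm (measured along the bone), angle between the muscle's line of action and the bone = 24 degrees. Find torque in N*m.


Torque = F * d * sin(theta)   (moment arm = d*sin(theta))
d = 6 cm = 0.06 m
Torque = 400 * 0.06 * sin(24)
Torque = 9.762 N*m


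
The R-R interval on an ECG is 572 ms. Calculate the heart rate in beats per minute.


HR = 60 / RR_interval(s)
RR = 572 ms = 0.572 s
HR = 60 / 0.572 = 104.9 bpm


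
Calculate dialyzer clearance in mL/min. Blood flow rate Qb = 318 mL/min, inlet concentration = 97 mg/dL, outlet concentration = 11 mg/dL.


K = Qb * (Cb_in - Cb_out) / Cb_in
K = 318 * (97 - 11) / 97
K = 281.9 mL/min


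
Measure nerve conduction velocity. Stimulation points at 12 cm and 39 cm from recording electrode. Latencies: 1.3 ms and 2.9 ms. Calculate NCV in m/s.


Distance = (39 - 12) / 100 = 0.27 m
dt = (2.9 - 1.3) / 1000 = 0.0016 s
NCV = dist / dt = 168.8 m/s


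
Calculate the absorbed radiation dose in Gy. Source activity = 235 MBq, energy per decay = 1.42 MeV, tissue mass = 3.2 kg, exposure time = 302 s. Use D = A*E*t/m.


A = 235 MBq = 2.3500e+08 Bq
E = 1.42 MeV = 2.27484e-13 J
D = A*E*t/m = 2.3500e+08*2.27484e-13*302/3.2
D = 0.005045 Gy


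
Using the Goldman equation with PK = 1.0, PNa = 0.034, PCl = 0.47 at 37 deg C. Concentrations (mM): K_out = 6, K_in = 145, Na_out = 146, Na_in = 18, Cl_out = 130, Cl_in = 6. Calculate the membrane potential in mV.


Vm = (RT/F)*ln((PK*Ko + PNa*Nao + PCl*Cli)/(PK*Ki + PNa*Nai + PCl*Clo))
Numer = 13.784, Denom = 206.712
Vm = -72.37 mV


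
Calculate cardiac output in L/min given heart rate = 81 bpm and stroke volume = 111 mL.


CO = HR * SV
CO = 81 * 111 / 1000
CO = 8.991 L/min


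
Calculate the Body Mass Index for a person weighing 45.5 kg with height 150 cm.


BMI = weight / height^2
height = 150 cm = 1.5 m
BMI = 45.5 / 1.5^2
BMI = 20.22 kg/m^2


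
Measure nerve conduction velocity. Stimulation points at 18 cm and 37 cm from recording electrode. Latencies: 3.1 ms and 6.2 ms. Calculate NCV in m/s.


Distance = (37 - 18) / 100 = 0.19 m
dt = (6.2 - 3.1) / 1000 = 0.0031 s
NCV = dist / dt = 61.29 m/s


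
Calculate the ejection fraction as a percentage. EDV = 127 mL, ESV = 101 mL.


SV = EDV - ESV = 127 - 101 = 26 mL
EF = SV/EDV * 100 = 26/127 * 100
EF = 20.47%


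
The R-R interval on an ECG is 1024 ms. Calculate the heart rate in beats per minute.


HR = 60 / RR_interval(s)
RR = 1024 ms = 1.024 s
HR = 60 / 1.024 = 58.59 bpm


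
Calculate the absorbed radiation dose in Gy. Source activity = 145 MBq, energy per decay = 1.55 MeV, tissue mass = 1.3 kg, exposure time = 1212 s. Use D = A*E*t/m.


A = 145 MBq = 1.4500e+08 Bq
E = 1.55 MeV = 2.4831e-13 J
D = A*E*t/m = 1.4500e+08*2.4831e-13*1212/1.3
D = 0.03357 Gy


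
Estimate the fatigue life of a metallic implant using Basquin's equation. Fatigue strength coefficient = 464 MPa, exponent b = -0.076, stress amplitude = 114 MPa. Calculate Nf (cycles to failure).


sigma_a = sigma_f' * (2Nf)^b
2Nf = (sigma_a/sigma_f')^(1/b)
2Nf = (114/464)^(1/-0.076)
2Nf = 1.0500872e+08
Nf = 5.2504e+07


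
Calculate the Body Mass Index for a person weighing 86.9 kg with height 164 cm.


BMI = weight / height^2
height = 164 cm = 1.64 m
BMI = 86.9 / 1.64^2
BMI = 32.31 kg/m^2


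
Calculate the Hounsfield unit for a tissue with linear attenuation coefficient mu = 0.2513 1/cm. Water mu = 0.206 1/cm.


HU = ((mu_tissue - mu_water) / mu_water) * 1000
HU = ((0.2513 - 0.206) / 0.206) * 1000
HU = 219.9


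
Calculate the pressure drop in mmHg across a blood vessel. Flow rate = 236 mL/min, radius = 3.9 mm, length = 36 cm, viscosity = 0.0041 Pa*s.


dP = 8*mu*L*Q / (pi*r^4)
Q = 236 mL/min = 3.93333e-06 m^3/s
dP = 63.9041 Pa = 63.9041 / 133.322 mmHg = 0.4793 mmHg


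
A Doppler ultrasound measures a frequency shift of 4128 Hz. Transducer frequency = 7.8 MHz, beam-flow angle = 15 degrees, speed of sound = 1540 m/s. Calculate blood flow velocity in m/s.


v = fd * c / (2 * f0 * cos(theta))
v = 4128 * 1540 / (2 * 7.8000e+06 * cos(15))
v = 0.4219 m/s


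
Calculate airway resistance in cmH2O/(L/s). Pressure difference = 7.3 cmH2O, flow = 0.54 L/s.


R = dP / flow
R = 7.3 / 0.54
R = 13.52 cmH2O/(L/s)


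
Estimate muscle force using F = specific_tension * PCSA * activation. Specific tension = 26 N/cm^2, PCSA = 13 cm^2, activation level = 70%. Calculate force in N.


F = sigma * PCSA * activation
F = 26 * 13 * 0.7
F = 236.6 N


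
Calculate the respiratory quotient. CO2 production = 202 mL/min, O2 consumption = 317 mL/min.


RQ = VCO2 / VO2
RQ = 202 / 317
RQ = 0.6372


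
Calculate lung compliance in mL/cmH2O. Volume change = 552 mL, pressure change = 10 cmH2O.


C = dV / dP
C = 552 / 10
C = 55.2 mL/cmH2O


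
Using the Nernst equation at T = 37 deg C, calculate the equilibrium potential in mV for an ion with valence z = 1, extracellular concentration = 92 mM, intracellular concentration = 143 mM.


E = (RT/(zF)) * ln(C_out/C_in)
T = 37 + 273.15 = 310.15 K
E = (8.314 * 310.15 / (1 * 96485)) * ln(92/143)
E = -11.79 mV


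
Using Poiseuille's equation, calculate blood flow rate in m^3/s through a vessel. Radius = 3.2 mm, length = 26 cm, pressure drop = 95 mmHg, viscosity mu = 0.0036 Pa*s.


Q = pi*r^4*dP / (8*mu*L)
r = 0.0032 m, L = 0.26 m
dP = 95 mmHg = 12665.59 Pa
Q = 5.5720e-04 m^3/s


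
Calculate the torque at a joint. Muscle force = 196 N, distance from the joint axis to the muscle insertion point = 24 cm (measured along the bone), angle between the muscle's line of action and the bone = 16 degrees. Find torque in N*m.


Torque = F * d * sin(theta)   (moment arm = d*sin(theta))
d = 24 cm = 0.24 m
Torque = 196 * 0.24 * sin(16)
Torque = 12.97 N*m


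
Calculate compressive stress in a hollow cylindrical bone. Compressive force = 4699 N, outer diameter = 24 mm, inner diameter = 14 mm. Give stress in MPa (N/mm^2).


A = pi*(r_o^2 - r_i^2)
r_o = 12 mm, r_i = 7 mm
A = 298.451 mm^2
sigma = F/A = 4699 / 298.451
sigma = 15.74 MPa


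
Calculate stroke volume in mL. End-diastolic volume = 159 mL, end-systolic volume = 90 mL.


SV = EDV - ESV
SV = 159 - 90
SV = 69 mL


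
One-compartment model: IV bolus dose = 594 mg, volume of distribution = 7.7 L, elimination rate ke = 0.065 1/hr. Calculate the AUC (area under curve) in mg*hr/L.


C0 = Dose/Vd = 594/7.7 = 77.1429 mg/L
AUC = C0/ke = 77.1429/0.065
AUC = 1187 mg*hr/L


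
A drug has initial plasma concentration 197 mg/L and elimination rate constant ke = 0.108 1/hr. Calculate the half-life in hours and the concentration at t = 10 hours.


t_half = ln(2) / ke = 0.693147 / 0.108 = 6.418 hr
C(t) = C0 * exp(-ke*t) = 197 * exp(-0.108*10)
C(10) = 66.9 mg/L


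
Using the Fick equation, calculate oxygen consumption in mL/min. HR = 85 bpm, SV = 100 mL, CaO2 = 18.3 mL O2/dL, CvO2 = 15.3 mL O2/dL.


CO = HR*SV = 85*100/1000 = 8.5 L/min
a-v O2 diff = 18.3 - 15.3 = 3 mL/dL
VO2 = CO * (CaO2-CvO2) * 10 dL/L
VO2 = 8.5 * 3 * 10
VO2 = 255 mL/min


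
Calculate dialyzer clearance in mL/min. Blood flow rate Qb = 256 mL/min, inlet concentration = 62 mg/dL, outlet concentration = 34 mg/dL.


K = Qb * (Cb_in - Cb_out) / Cb_in
K = 256 * (62 - 34) / 62
K = 115.6 mL/min


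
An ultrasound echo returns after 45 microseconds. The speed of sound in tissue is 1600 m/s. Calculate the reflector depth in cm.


depth = c * t / 2
t = 45 us = 4.5000e-05 s
depth = 1600 * 4.5000e-05 / 2
depth = 0.036 m = 3.6 cm


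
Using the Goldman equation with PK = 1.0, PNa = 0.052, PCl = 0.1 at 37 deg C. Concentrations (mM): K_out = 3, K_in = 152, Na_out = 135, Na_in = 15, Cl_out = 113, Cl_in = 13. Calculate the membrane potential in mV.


Vm = (RT/F)*ln((PK*Ko + PNa*Nao + PCl*Cli)/(PK*Ki + PNa*Nai + PCl*Clo))
Numer = 11.32, Denom = 164.08
Vm = -71.46 mV


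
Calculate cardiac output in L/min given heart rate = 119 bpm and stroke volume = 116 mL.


CO = HR * SV
CO = 119 * 116 / 1000
CO = 13.8 L/min


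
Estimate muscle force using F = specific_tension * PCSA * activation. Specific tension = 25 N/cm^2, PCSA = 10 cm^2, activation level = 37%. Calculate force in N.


F = sigma * PCSA * activation
F = 25 * 10 * 0.37
F = 92.5 N


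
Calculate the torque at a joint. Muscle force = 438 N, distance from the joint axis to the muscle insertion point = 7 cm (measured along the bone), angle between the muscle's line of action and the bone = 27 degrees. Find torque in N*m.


Torque = F * d * sin(theta)   (moment arm = d*sin(theta))
d = 7 cm = 0.07 m
Torque = 438 * 0.07 * sin(27)
Torque = 13.92 N*m


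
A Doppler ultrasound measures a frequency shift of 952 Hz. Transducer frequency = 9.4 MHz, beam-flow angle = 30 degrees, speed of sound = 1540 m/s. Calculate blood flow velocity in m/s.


v = fd * c / (2 * f0 * cos(theta))
v = 952 * 1540 / (2 * 9.4000e+06 * cos(30))
v = 0.09005 m/s


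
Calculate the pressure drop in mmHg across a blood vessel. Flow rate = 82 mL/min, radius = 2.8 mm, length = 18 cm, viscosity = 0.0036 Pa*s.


dP = 8*mu*L*Q / (pi*r^4)
Q = 82 mL/min = 1.36667e-06 m^3/s
dP = 36.6899 Pa = 36.6899 / 133.322 mmHg = 0.2752 mmHg


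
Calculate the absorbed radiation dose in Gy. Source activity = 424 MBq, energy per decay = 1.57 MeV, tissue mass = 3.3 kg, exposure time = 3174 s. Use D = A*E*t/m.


A = 424 MBq = 4.2400e+08 Bq
E = 1.57 MeV = 2.51514e-13 J
D = A*E*t/m = 4.2400e+08*2.51514e-13*3174/3.3
D = 0.1026 Gy


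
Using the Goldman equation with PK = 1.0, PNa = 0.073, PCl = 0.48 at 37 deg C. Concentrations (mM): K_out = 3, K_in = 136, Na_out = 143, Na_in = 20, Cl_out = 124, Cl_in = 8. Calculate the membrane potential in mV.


Vm = (RT/F)*ln((PK*Ko + PNa*Nao + PCl*Cli)/(PK*Ki + PNa*Nai + PCl*Clo))
Numer = 17.279, Denom = 196.98
Vm = -65.04 mV


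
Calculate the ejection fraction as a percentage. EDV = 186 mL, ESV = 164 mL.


SV = EDV - ESV = 186 - 164 = 22 mL
EF = SV/EDV * 100 = 22/186 * 100
EF = 11.83%


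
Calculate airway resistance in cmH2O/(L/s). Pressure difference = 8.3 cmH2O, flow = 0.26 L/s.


R = dP / flow
R = 8.3 / 0.26
R = 31.92 cmH2O/(L/s)


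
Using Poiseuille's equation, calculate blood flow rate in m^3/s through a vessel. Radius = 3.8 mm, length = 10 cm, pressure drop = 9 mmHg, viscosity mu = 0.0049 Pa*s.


Q = pi*r^4*dP / (8*mu*L)
r = 0.0038 m, L = 0.1 m
dP = 9 mmHg = 1199.898 Pa
Q = 2.0051e-04 m^3/s


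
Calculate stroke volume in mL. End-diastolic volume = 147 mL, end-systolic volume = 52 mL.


SV = EDV - ESV
SV = 147 - 52
SV = 95 mL


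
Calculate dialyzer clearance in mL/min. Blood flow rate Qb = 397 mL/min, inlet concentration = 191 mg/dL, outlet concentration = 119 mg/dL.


K = Qb * (Cb_in - Cb_out) / Cb_in
K = 397 * (191 - 119) / 191
K = 149.7 mL/min


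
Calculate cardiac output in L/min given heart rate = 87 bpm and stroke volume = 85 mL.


CO = HR * SV
CO = 87 * 85 / 1000
CO = 7.395 L/min


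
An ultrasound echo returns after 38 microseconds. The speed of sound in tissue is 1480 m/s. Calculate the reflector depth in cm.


depth = c * t / 2
t = 38 us = 3.8000e-05 s
depth = 1480 * 3.8000e-05 / 2
depth = 0.02812 m = 2.812 cm


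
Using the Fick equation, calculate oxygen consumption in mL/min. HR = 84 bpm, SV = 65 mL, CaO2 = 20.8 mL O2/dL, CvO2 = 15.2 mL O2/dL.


CO = HR*SV = 84*65/1000 = 5.46 L/min
a-v O2 diff = 20.8 - 15.2 = 5.6 mL/dL
VO2 = CO * (CaO2-CvO2) * 10 dL/L
VO2 = 5.46 * 5.6 * 10
VO2 = 305.8 mL/min


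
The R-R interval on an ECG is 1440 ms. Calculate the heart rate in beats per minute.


HR = 60 / RR_interval(s)
RR = 1440 ms = 1.44 s
HR = 60 / 1.44 = 41.67 bpm


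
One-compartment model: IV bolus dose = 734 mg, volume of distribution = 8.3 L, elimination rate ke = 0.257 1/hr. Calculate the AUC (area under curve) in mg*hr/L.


C0 = Dose/Vd = 734/8.3 = 88.4337 mg/L
AUC = C0/ke = 88.4337/0.257
AUC = 344.1 mg*hr/L


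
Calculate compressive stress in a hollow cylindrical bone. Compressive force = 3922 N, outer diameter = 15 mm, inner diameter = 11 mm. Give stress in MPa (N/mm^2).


A = pi*(r_o^2 - r_i^2)
r_o = 7.5 mm, r_i = 5.5 mm
A = 81.6814 mm^2
sigma = F/A = 3922 / 81.6814
sigma = 48.02 MPa


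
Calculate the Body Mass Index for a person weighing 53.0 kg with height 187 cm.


BMI = weight / height^2
height = 187 cm = 1.87 m
BMI = 53.0 / 1.87^2
BMI = 15.16 kg/m^2


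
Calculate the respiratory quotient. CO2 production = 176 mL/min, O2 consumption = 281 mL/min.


RQ = VCO2 / VO2
RQ = 176 / 281
RQ = 0.6263


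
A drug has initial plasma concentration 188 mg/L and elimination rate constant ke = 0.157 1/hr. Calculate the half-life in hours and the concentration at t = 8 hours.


t_half = ln(2) / ke = 0.693147 / 0.157 = 4.415 hr
C(t) = C0 * exp(-ke*t) = 188 * exp(-0.157*8)
C(8) = 53.54 mg/L


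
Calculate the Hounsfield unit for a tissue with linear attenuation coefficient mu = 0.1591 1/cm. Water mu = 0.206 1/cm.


HU = ((mu_tissue - mu_water) / mu_water) * 1000
HU = ((0.1591 - 0.206) / 0.206) * 1000
HU = -227.7


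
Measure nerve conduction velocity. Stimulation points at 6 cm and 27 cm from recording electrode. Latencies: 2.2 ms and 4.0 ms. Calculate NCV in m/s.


Distance = (27 - 6) / 100 = 0.21 m
dt = (4.0 - 2.2) / 1000 = 0.0018 s
NCV = dist / dt = 116.7 m/s


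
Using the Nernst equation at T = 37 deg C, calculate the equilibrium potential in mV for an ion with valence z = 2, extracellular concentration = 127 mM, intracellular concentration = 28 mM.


E = (RT/(zF)) * ln(C_out/C_in)
T = 37 + 273.15 = 310.15 K
E = (8.314 * 310.15 / (2 * 96485)) * ln(127/28)
E = 20.2 mV


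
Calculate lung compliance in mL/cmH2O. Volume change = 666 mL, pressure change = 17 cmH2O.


C = dV / dP
C = 666 / 17
C = 39.18 mL/cmH2O


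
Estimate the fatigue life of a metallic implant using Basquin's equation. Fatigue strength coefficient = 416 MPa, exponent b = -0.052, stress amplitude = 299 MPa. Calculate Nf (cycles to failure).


sigma_a = sigma_f' * (2Nf)^b
2Nf = (sigma_a/sigma_f')^(1/b)
2Nf = (299/416)^(1/-0.052)
2Nf = 572.95184
Nf = 286.5


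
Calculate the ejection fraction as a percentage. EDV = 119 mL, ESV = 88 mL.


SV = EDV - ESV = 119 - 88 = 31 mL
EF = SV/EDV * 100 = 31/119 * 100
EF = 26.05%


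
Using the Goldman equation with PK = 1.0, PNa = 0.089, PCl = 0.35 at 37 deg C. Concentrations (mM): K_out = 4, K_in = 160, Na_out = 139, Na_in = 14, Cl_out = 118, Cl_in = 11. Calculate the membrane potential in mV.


Vm = (RT/F)*ln((PK*Ko + PNa*Nao + PCl*Cli)/(PK*Ki + PNa*Nai + PCl*Clo))
Numer = 20.221, Denom = 202.546
Vm = -61.58 mV


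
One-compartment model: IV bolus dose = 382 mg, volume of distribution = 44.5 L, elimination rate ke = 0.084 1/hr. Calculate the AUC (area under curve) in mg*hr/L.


C0 = Dose/Vd = 382/44.5 = 8.58427 mg/L
AUC = C0/ke = 8.58427/0.084
AUC = 102.2 mg*hr/L
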